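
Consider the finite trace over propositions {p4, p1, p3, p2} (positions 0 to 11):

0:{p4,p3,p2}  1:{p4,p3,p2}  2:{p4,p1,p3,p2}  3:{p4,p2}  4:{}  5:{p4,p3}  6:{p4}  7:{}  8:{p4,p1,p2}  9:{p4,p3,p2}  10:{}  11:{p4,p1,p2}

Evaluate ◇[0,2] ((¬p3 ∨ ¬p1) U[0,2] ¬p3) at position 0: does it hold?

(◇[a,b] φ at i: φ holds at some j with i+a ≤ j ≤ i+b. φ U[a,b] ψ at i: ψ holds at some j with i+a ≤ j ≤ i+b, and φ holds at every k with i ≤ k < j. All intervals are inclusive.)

Check ((¬p3 ∨ ¬p1) U[0,2] ¬p3) at each j in [0,2]:
  j=0: fails
  j=1: fails
  j=2: fails
No position in the window satisfies it → formula fails.

False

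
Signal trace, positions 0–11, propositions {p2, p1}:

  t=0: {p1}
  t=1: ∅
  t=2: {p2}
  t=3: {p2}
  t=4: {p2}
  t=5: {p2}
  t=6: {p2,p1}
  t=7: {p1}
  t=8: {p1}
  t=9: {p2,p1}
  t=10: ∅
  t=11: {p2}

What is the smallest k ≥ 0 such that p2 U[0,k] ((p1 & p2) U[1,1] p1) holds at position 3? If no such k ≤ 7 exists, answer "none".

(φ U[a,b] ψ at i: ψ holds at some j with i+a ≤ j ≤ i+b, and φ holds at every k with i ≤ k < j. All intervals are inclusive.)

Need earliest j ≥ 3 with ((p1 & p2) U[1,1] p1), and p2 at every k in [3,j-1].
  j=3: rhs fails.
  j=4: rhs fails.
  j=5: rhs fails.
  j=6: rhs holds; lhs holds on [3,5]. k = 3.

3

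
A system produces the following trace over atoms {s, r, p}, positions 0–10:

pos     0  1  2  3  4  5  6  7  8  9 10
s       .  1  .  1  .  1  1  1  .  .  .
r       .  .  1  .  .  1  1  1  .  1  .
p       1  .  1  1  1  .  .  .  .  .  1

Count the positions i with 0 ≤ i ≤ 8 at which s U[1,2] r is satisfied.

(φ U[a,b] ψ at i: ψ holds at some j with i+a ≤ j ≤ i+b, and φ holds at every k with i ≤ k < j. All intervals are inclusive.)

Evaluate at each i in [0,8]:
  i=0: ✗ (lhs fails at k=0 before rhs at j=2)
  i=1: ✓ (rhs at j=2; lhs holds on [1,1])
  i=2: ✗ (no rhs in [3,4])
  i=3: ✗ (lhs fails at k=4 before rhs at j=5)
  i=4: ✗ (lhs fails at k=4 before rhs at j=5)
  i=5: ✓ (rhs at j=6; lhs holds on [5,5])
  i=6: ✓ (rhs at j=7; lhs holds on [6,6])
  i=7: ✗ (lhs fails at k=8 before rhs at j=9)
  i=8: ✗ (lhs fails at k=8 before rhs at j=9)
Positions where it holds: {1, 5, 6} → 3.

3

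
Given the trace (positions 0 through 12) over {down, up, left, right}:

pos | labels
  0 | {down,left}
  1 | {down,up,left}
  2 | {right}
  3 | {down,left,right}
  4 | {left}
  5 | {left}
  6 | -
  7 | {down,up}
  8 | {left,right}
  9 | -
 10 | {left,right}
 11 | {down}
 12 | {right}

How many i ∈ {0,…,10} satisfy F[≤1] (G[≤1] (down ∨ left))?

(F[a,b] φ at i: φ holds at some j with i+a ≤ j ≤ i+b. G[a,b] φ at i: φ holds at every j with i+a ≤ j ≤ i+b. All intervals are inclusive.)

8

Evaluate at each i in [0,10]:
  i=0: ✓ (witness j=0)
  i=1: ✗ (none in [1,2])
  i=2: ✓ (witness j=3)
  i=3: ✓ (witness j=3)
  i=4: ✓ (witness j=4)
  i=5: ✗ (none in [5,6])
  i=6: ✓ (witness j=7)
  i=7: ✓ (witness j=7)
  i=8: ✗ (none in [8,9])
  i=9: ✓ (witness j=10)
  i=10: ✓ (witness j=10)
Positions where it holds: {0, 2, 3, 4, 6, 7, 9, 10} → 8.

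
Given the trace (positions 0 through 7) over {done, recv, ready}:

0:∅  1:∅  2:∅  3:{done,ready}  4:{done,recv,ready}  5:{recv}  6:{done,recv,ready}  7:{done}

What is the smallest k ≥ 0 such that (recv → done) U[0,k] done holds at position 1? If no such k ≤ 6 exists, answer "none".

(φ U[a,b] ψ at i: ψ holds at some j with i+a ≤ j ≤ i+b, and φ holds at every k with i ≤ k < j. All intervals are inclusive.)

Need earliest j ≥ 1 with done, and (recv → done) at every k in [1,j-1].
  j=1: rhs fails.
  j=2: rhs fails.
  j=3: rhs holds; lhs holds on [1,2]. k = 2.

2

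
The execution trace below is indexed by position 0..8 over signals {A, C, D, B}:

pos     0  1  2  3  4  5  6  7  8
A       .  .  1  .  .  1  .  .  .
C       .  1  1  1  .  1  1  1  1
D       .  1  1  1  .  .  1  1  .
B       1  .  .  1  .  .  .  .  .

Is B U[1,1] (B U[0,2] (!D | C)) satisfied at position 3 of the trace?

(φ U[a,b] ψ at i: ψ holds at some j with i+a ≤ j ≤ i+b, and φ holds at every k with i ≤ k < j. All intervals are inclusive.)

Need some j in [4,4] with (B U[0,2] (!D | C)), and B at every k in [3,j-1].
  j=4: (B U[0,2] (!D | C)) holds; B holds at every k in [3,3] → satisfied.

Holds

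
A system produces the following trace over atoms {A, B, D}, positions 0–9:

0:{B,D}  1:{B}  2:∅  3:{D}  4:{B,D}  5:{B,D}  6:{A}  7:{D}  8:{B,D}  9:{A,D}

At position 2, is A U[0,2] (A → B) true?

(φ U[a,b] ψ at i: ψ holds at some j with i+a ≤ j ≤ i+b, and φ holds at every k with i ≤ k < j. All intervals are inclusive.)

Need some j in [2,4] with (A → B), and A at every k in [2,j-1].
  j=2: (A → B) holds; no prefix to check → satisfied.

Holds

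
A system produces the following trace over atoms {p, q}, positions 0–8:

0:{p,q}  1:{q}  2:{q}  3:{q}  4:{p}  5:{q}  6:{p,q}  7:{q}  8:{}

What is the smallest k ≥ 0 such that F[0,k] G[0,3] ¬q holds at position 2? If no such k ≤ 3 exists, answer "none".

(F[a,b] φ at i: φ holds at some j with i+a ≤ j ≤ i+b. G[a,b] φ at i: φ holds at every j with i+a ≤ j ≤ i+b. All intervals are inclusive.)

none

Scan j = 2,3,… for G[0,3] ¬q:
  j=2: fails
  j=3: fails
  j=4: fails
  j=5: fails
No j in [2,5] satisfies it → none.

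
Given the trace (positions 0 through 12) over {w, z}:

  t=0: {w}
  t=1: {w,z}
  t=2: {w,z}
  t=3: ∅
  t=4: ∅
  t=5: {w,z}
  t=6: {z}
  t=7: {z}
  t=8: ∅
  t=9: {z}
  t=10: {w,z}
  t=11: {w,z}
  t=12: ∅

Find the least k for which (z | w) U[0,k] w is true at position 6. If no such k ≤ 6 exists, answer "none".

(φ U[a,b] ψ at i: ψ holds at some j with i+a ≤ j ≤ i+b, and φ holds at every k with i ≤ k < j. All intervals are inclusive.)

Need earliest j ≥ 6 with w, and (z | w) at every k in [6,j-1].
  j=6: rhs fails.
  j=7: rhs fails.
  j=8: rhs fails.
  j=9: rhs fails.
  j=10: rhs holds but lhs fails at k=8.
  j=11: rhs holds but lhs fails at k=8.
  j=12: rhs fails.
No witness within the range → none.

none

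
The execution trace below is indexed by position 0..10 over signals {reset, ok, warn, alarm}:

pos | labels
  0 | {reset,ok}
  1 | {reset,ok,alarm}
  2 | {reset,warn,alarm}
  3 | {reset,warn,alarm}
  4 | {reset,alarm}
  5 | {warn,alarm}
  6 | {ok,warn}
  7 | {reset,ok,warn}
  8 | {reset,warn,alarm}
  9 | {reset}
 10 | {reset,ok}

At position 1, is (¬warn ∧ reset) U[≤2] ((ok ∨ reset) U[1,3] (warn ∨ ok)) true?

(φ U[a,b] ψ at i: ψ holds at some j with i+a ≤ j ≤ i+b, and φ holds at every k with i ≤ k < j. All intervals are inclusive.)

Need some j in [1,3] with ((ok ∨ reset) U[1,3] (warn ∨ ok)), and (¬warn ∧ reset) at every k in [1,j-1].
  j=1: ((ok ∨ reset) U[1,3] (warn ∨ ok)) holds; no prefix to check → satisfied.

Holds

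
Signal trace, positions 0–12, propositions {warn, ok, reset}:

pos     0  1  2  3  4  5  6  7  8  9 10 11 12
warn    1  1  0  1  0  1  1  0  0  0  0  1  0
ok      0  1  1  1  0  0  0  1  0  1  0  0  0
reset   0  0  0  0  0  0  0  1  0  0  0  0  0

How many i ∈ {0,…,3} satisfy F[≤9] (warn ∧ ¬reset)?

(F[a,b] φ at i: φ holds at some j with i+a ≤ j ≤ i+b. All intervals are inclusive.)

4

Evaluate at each i in [0,3]:
  i=0: ✓ (witness j=0)
  i=1: ✓ (witness j=1)
  i=2: ✓ (witness j=3)
  i=3: ✓ (witness j=3)
Positions where it holds: {0, 1, 2, 3} → 4.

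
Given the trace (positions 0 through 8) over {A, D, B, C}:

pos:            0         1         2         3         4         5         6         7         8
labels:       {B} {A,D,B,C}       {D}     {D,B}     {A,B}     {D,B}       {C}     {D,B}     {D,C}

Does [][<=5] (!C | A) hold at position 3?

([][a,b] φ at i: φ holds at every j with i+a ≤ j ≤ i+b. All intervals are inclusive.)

False

Check (!C | A) at every j in [3,8]:
  j=3: true
  j=4: true
  j=5: true
  j=6: false
  j=7: true
  j=8: false
Fails at j=6 → formula fails.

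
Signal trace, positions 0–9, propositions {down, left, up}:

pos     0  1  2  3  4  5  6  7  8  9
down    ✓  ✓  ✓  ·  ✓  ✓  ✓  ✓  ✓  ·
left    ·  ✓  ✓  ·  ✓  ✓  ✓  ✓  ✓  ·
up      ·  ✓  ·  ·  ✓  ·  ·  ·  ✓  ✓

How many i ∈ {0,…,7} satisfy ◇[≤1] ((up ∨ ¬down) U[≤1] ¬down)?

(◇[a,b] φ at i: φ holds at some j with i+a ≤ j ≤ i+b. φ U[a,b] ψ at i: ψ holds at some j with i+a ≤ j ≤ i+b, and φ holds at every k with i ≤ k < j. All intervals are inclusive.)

3

Evaluate at each i in [0,7]:
  i=0: ✗ (none in [0,1])
  i=1: ✗ (none in [1,2])
  i=2: ✓ (witness j=3)
  i=3: ✓ (witness j=3)
  i=4: ✗ (none in [4,5])
  i=5: ✗ (none in [5,6])
  i=6: ✗ (none in [6,7])
  i=7: ✓ (witness j=8)
Positions where it holds: {2, 3, 7} → 3.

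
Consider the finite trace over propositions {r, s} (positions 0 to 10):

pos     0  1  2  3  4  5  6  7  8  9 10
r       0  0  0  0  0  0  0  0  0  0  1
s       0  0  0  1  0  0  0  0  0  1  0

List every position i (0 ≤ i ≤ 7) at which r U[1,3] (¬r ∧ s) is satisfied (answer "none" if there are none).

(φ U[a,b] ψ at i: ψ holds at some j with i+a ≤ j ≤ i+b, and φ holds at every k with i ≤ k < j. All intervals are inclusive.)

none

Evaluate at each i in [0,7]:
  i=0: ✗ (lhs fails at k=0 before rhs at j=3)
  i=1: ✗ (lhs fails at k=1 before rhs at j=3)
  i=2: ✗ (lhs fails at k=2 before rhs at j=3)
  i=3: ✗ (no rhs in [4,6])
  i=4: ✗ (no rhs in [5,7])
  i=5: ✗ (no rhs in [6,8])
  i=6: ✗ (lhs fails at k=6 before rhs at j=9)
  i=7: ✗ (lhs fails at k=7 before rhs at j=9)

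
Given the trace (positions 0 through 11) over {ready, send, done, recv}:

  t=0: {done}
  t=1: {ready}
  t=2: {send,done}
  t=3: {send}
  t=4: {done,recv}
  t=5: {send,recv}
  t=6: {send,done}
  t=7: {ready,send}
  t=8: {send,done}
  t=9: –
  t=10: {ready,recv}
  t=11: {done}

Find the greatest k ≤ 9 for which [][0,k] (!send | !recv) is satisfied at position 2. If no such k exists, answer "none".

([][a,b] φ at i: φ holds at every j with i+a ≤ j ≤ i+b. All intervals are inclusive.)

(!send | !recv) must hold from j=2 onward; find where it first fails.
  j=2: holds
  j=3: holds
  j=4: holds
  j=5: fails
Holds on [2,4], so largest k = 2.

2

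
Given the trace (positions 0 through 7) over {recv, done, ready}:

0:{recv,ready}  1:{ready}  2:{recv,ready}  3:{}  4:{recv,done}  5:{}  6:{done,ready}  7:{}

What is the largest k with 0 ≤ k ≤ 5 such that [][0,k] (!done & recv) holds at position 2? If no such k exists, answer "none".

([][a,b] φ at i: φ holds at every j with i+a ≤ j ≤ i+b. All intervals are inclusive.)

(!done & recv) must hold from j=2 onward; find where it first fails.
  j=2: holds
  j=3: fails
Holds on [2,2], so largest k = 0.

0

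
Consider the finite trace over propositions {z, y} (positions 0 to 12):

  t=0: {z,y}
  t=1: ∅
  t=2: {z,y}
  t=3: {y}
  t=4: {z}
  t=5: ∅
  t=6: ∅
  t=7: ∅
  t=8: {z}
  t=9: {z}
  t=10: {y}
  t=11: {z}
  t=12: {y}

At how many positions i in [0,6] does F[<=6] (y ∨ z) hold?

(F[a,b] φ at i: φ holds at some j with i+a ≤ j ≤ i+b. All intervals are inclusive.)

Evaluate at each i in [0,6]:
  i=0: ✓ (witness j=0)
  i=1: ✓ (witness j=2)
  i=2: ✓ (witness j=2)
  i=3: ✓ (witness j=3)
  i=4: ✓ (witness j=4)
  i=5: ✓ (witness j=8)
  i=6: ✓ (witness j=8)
Positions where it holds: {0, 1, 2, 3, 4, 5, 6} → 7.

7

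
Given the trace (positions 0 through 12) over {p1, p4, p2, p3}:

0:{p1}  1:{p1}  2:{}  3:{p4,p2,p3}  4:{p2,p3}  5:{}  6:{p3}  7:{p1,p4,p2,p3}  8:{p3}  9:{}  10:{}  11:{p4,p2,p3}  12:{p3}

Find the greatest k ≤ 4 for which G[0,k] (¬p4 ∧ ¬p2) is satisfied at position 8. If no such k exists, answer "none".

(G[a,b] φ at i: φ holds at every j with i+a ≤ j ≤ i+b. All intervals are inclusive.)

2

(¬p4 ∧ ¬p2) must hold from j=8 onward; find where it first fails.
  j=8: holds
  j=9: holds
  j=10: holds
  j=11: fails
Holds on [8,10], so largest k = 2.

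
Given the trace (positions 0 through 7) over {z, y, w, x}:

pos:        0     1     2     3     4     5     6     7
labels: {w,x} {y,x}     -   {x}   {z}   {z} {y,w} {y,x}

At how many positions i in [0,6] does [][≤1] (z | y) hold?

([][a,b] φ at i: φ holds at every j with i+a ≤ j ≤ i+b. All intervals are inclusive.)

3

Evaluate at each i in [0,6]:
  i=0: ✗ (fails at j=0)
  i=1: ✗ (fails at j=2)
  i=2: ✗ (fails at j=2)
  i=3: ✗ (fails at j=3)
  i=4: ✓ (all of [4,5])
  i=5: ✓ (all of [5,6])
  i=6: ✓ (all of [6,7])
Positions where it holds: {4, 5, 6} → 3.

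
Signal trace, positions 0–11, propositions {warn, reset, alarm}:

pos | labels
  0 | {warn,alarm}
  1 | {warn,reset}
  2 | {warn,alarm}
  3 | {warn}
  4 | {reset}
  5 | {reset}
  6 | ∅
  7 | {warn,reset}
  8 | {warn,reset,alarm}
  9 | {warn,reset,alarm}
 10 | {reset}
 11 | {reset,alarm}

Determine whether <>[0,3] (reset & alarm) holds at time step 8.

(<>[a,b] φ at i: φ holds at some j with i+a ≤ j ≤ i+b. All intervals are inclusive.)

Check (reset & alarm) at each j in [8,11]:
  j=8: true
  j=9: true
  j=10: false
  j=11: true
Found at j=8 → formula holds.

Holds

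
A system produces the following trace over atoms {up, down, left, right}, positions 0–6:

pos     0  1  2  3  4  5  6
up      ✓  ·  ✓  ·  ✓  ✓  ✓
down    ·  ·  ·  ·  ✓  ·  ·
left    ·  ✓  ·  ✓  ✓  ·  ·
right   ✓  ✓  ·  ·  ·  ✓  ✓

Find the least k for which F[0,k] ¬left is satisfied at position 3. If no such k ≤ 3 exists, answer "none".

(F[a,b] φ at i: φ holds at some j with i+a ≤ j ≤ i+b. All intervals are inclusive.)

Scan j = 3,4,… for ¬left:
  j=3: fails
  j=4: fails
  j=5: holds
First hit at j=5, so smallest k = 5-3 = 2.

2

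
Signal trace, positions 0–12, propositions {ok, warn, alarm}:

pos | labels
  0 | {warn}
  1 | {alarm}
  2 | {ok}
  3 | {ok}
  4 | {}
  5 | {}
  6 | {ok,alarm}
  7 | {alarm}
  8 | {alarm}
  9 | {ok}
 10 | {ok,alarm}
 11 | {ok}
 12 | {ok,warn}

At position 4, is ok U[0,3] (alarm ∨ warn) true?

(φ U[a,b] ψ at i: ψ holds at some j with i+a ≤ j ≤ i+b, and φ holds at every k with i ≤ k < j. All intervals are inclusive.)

Need some j in [4,7] with (alarm ∨ warn), and ok at every k in [4,j-1].
  j=4: (alarm ∨ warn) false.
  j=5: (alarm ∨ warn) false.
  j=6: (alarm ∨ warn) holds, but ok fails at k=4 → not this j.
  j=7: (alarm ∨ warn) holds, but ok fails at k=4 → not this j.
No j in the window works → until fails.

Does not hold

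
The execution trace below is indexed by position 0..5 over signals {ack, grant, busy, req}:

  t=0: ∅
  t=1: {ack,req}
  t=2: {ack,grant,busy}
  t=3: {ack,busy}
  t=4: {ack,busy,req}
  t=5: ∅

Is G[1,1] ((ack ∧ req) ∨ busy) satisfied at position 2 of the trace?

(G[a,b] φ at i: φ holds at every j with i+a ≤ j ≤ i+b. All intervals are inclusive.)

Yes

Check ((ack ∧ req) ∨ busy) at every j in [3,3]:
  j=3: true
All positions satisfy it → formula holds.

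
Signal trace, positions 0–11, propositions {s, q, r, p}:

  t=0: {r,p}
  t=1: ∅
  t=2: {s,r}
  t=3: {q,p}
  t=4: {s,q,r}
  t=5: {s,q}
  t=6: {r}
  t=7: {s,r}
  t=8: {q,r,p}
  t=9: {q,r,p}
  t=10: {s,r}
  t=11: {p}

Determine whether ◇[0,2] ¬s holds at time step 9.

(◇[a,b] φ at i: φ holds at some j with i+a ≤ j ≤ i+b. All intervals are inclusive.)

Check ¬s at each j in [9,11]:
  j=9: true
  j=10: false
  j=11: true
Found at j=9 → formula holds.

True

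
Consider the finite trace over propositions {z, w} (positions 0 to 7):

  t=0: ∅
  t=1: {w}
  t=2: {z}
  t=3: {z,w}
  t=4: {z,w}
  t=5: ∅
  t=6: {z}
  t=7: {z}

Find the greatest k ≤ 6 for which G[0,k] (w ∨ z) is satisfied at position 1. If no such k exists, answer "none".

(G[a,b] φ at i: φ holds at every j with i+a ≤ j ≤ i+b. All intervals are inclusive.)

3

(w ∨ z) must hold from j=1 onward; find where it first fails.
  j=1: holds
  j=2: holds
  j=3: holds
  j=4: holds
  j=5: fails
Holds on [1,4], so largest k = 3.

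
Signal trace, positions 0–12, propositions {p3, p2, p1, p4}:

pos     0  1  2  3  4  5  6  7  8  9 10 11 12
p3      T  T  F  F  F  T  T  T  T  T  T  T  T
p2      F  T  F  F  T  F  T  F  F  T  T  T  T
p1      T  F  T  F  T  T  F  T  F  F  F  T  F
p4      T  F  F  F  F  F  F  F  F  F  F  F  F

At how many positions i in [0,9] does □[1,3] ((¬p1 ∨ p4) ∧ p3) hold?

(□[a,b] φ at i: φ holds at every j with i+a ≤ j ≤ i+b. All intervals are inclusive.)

Evaluate at each i in [0,9]:
  i=0: ✗ (fails at j=2)
  i=1: ✗ (fails at j=2)
  i=2: ✗ (fails at j=3)
  i=3: ✗ (fails at j=4)
  i=4: ✗ (fails at j=5)
  i=5: ✗ (fails at j=7)
  i=6: ✗ (fails at j=7)
  i=7: ✓ (all of [8,10])
  i=8: ✗ (fails at j=11)
  i=9: ✗ (fails at j=11)
Positions where it holds: {7} → 1.

1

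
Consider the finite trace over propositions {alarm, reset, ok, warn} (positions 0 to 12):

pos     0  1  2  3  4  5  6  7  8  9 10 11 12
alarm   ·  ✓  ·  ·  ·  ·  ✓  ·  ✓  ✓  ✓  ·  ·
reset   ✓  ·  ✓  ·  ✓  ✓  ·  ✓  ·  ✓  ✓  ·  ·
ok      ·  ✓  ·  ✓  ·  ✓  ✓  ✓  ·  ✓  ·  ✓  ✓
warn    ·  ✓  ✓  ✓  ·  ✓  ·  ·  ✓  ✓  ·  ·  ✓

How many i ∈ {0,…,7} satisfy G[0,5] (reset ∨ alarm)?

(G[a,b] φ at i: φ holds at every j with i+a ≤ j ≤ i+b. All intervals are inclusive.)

Evaluate at each i in [0,7]:
  i=0: ✗ (fails at j=3)
  i=1: ✗ (fails at j=3)
  i=2: ✗ (fails at j=3)
  i=3: ✗ (fails at j=3)
  i=4: ✓ (all of [4,9])
  i=5: ✓ (all of [5,10])
  i=6: ✗ (fails at j=11)
  i=7: ✗ (fails at j=11)
Positions where it holds: {4, 5} → 2.

2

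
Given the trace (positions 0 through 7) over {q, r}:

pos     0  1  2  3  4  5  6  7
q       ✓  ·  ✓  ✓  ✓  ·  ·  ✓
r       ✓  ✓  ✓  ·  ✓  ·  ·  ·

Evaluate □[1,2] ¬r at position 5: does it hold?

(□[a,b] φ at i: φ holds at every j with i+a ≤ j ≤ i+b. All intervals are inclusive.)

True

Check ¬r at every j in [6,7]:
  j=6: true
  j=7: true
All positions satisfy it → formula holds.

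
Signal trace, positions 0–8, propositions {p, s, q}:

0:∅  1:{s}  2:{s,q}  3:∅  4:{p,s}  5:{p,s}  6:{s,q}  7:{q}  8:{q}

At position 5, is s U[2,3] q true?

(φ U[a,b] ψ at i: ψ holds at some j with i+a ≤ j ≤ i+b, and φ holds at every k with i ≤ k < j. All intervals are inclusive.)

Need some j in [7,8] with q, and s at every k in [5,j-1].
  j=7: q holds; s holds at every k in [5,6] → satisfied.

Holds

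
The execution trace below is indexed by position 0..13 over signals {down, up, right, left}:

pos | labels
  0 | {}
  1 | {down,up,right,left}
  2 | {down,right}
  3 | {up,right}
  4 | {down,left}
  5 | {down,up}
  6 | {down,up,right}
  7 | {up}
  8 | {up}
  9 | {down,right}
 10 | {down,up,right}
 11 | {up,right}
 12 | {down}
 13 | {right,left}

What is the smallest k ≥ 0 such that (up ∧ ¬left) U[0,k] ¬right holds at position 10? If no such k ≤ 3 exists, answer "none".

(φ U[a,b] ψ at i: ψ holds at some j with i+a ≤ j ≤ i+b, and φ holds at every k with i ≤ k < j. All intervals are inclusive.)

Need earliest j ≥ 10 with ¬right, and (up ∧ ¬left) at every k in [10,j-1].
  j=10: rhs fails.
  j=11: rhs fails.
  j=12: rhs holds; lhs holds on [10,11]. k = 2.

2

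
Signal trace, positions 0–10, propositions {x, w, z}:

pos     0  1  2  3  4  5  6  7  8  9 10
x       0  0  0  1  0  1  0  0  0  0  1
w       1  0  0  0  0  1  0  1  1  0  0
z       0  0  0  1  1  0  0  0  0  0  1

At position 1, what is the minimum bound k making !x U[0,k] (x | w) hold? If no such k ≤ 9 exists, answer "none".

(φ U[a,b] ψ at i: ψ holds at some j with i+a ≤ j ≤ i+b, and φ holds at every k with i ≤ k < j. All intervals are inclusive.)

Need earliest j ≥ 1 with (x | w), and !x at every k in [1,j-1].
  j=1: rhs fails.
  j=2: rhs fails.
  j=3: rhs holds; lhs holds on [1,2]. k = 2.

2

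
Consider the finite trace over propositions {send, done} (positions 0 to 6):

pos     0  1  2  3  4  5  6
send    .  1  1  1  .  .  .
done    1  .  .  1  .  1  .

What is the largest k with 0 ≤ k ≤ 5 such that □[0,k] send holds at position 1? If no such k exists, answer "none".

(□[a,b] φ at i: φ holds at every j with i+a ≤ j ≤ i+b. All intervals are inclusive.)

2

send must hold from j=1 onward; find where it first fails.
  j=1: holds
  j=2: holds
  j=3: holds
  j=4: fails
Holds on [1,3], so largest k = 2.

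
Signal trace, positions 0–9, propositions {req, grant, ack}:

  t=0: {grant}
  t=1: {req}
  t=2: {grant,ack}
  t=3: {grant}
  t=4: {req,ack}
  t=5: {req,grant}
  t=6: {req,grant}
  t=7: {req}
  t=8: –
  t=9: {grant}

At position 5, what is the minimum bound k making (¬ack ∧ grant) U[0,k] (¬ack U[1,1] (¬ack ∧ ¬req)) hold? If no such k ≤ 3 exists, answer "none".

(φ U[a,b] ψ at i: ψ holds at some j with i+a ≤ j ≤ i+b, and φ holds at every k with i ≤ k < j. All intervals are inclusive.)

Need earliest j ≥ 5 with (¬ack U[1,1] (¬ack ∧ ¬req)), and (¬ack ∧ grant) at every k in [5,j-1].
  j=5: rhs fails.
  j=6: rhs fails.
  j=7: rhs holds; lhs holds on [5,6]. k = 2.

2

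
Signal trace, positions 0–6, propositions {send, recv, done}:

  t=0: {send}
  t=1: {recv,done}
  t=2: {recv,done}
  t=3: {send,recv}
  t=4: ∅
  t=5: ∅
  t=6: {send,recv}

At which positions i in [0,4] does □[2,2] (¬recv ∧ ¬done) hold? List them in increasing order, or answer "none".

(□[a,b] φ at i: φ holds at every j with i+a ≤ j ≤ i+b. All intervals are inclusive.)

2, 3

Evaluate at each i in [0,4]:
  i=0: ✗ (fails at j=2)
  i=1: ✗ (fails at j=3)
  i=2: ✓ (all of [4,4])
  i=3: ✓ (all of [5,5])
  i=4: ✗ (fails at j=6)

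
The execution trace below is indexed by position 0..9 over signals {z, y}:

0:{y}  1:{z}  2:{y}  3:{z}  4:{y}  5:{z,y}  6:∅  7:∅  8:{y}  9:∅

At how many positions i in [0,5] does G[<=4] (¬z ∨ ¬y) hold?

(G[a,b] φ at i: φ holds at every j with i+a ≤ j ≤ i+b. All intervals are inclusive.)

Evaluate at each i in [0,5]:
  i=0: ✓ (all of [0,4])
  i=1: ✗ (fails at j=5)
  i=2: ✗ (fails at j=5)
  i=3: ✗ (fails at j=5)
  i=4: ✗ (fails at j=5)
  i=5: ✗ (fails at j=5)
Positions where it holds: {0} → 1.

1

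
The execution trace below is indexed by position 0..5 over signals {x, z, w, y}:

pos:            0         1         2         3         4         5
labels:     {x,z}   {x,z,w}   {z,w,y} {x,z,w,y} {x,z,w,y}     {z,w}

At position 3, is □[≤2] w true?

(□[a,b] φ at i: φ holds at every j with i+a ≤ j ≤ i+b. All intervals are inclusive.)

Holds

Check w at every j in [3,5]:
  j=3: true
  j=4: true
  j=5: true
All positions satisfy it → formula holds.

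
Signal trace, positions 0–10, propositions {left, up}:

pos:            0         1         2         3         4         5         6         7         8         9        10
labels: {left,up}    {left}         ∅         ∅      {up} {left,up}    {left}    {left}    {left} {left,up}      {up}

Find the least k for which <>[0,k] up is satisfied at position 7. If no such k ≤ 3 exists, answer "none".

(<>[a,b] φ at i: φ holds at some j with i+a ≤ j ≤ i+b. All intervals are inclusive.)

2

Scan j = 7,8,… for up:
  j=7: fails
  j=8: fails
  j=9: holds
First hit at j=9, so smallest k = 9-7 = 2.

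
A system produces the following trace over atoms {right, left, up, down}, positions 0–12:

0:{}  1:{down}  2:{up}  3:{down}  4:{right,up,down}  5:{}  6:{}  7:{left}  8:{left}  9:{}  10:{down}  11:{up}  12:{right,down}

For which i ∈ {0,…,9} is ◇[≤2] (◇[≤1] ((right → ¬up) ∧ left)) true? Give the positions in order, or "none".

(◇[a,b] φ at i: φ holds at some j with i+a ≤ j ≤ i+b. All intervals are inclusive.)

4, 5, 6, 7, 8

Evaluate at each i in [0,9]:
  i=0: ✗ (none in [0,2])
  i=1: ✗ (none in [1,3])
  i=2: ✗ (none in [2,4])
  i=3: ✗ (none in [3,5])
  i=4: ✓ (witness j=6)
  i=5: ✓ (witness j=6)
  i=6: ✓ (witness j=6)
  i=7: ✓ (witness j=7)
  i=8: ✓ (witness j=8)
  i=9: ✗ (none in [9,11])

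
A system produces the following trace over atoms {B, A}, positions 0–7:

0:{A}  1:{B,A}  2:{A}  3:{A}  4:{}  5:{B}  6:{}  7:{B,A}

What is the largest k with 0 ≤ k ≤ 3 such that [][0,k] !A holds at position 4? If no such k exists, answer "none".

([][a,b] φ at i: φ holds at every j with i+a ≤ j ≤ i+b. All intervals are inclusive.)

2

!A must hold from j=4 onward; find where it first fails.
  j=4: holds
  j=5: holds
  j=6: holds
  j=7: fails
Holds on [4,6], so largest k = 2.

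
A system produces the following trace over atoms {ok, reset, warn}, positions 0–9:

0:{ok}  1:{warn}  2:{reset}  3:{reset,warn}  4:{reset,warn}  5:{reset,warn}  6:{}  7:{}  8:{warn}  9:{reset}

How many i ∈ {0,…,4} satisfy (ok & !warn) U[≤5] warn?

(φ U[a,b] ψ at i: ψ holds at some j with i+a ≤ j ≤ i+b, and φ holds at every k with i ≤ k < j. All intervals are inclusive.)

4

Evaluate at each i in [0,4]:
  i=0: ✓ (rhs at j=1; lhs holds on [0,0])
  i=1: ✓ (rhs at j=1)
  i=2: ✗ (lhs fails at k=2 before rhs at j=3)
  i=3: ✓ (rhs at j=3)
  i=4: ✓ (rhs at j=4)
Positions where it holds: {0, 1, 3, 4} → 4.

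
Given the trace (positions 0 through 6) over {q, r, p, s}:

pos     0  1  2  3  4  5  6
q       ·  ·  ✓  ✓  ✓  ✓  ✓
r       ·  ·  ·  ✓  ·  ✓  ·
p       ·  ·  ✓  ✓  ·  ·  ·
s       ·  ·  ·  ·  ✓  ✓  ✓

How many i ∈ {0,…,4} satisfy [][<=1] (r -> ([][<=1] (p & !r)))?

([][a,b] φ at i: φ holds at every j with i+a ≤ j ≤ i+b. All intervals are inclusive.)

Evaluate at each i in [0,4]:
  i=0: ✓ (all of [0,1])
  i=1: ✓ (all of [1,2])
  i=2: ✗ (fails at j=3)
  i=3: ✗ (fails at j=3)
  i=4: ✗ (fails at j=5)
Positions where it holds: {0, 1} → 2.

2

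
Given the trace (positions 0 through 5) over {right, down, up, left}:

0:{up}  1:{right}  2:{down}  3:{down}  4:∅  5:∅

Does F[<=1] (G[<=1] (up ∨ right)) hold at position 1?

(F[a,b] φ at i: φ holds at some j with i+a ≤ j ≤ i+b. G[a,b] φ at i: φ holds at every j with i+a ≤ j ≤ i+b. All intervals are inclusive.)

Check G[<=1] (up ∨ right) at each j in [1,2]:
  j=1: fails at 2
  j=2: fails at 2
No position in the window satisfies it → formula fails.

Does not hold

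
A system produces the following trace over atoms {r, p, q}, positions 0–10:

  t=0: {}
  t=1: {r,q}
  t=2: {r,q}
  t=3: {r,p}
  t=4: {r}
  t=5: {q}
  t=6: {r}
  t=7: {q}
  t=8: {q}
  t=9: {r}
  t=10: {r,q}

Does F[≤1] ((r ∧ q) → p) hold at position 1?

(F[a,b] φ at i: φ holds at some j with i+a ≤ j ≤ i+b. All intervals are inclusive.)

Check ((r ∧ q) → p) at each j in [1,2]:
  j=1: false
  j=2: false
No position in the window satisfies it → formula fails.

False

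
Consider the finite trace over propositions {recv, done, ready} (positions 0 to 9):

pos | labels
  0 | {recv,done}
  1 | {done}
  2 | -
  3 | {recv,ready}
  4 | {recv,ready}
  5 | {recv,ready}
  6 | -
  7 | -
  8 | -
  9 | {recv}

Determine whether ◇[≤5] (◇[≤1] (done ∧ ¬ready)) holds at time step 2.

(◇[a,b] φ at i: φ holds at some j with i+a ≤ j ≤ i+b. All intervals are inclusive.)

Check ◇[≤1] (done ∧ ¬ready) at each j in [2,7]:
  j=2: fails (none in [2,3])
  j=3: fails (none in [3,4])
  j=4: fails (none in [4,5])
  j=5: fails (none in [5,6])
  j=6: fails (none in [6,7])
  j=7: fails (none in [7,8])
No position in the window satisfies it → formula fails.

False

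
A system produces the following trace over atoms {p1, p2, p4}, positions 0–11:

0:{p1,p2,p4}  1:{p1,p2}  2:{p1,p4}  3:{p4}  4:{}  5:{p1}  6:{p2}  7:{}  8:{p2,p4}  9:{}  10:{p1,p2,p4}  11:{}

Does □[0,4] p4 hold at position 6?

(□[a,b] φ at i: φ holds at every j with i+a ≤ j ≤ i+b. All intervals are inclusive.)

No

Check p4 at every j in [6,10]:
  j=6: false
  j=7: false
  j=8: true
  j=9: false
  j=10: true
Fails at j=6 → formula fails.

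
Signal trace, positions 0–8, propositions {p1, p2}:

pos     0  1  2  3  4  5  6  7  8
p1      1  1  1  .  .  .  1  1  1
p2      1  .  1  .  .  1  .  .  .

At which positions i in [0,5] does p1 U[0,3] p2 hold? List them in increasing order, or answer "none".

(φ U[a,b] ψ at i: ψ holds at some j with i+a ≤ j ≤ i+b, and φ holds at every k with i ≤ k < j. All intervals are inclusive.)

0, 1, 2, 5

Evaluate at each i in [0,5]:
  i=0: ✓ (rhs at j=0)
  i=1: ✓ (rhs at j=2; lhs holds on [1,1])
  i=2: ✓ (rhs at j=2)
  i=3: ✗ (lhs fails at k=3 before rhs at j=5)
  i=4: ✗ (lhs fails at k=4 before rhs at j=5)
  i=5: ✓ (rhs at j=5)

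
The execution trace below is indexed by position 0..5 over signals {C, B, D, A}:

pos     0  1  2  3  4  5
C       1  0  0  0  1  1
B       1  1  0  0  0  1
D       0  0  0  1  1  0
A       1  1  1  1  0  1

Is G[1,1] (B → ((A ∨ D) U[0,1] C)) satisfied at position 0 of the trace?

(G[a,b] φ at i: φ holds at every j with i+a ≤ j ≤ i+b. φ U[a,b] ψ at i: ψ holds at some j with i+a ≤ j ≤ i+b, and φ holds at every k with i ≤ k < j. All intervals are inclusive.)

Does not hold

Check (B → ((A ∨ D) U[0,1] C)) at every j in [1,1]:
  j=1: antecedent true; consequent fails → ✗
Fails at j=1 → formula fails.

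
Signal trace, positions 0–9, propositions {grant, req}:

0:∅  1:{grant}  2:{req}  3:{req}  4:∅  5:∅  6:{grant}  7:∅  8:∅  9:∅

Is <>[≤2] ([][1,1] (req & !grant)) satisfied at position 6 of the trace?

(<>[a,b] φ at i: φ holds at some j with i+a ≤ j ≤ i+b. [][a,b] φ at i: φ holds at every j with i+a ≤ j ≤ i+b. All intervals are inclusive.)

Check [][1,1] (req & !grant) at each j in [6,8]:
  j=6: fails at 7
  j=7: fails at 8
  j=8: fails at 9
No position in the window satisfies it → formula fails.

Does not hold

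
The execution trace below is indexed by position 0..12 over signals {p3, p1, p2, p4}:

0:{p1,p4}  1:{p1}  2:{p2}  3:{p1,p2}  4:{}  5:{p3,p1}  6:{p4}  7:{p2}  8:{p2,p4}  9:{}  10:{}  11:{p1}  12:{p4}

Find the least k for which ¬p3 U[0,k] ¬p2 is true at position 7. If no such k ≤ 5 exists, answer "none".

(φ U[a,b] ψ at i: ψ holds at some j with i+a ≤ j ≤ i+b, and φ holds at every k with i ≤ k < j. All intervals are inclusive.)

2

Need earliest j ≥ 7 with ¬p2, and ¬p3 at every k in [7,j-1].
  j=7: rhs fails.
  j=8: rhs fails.
  j=9: rhs holds; lhs holds on [7,8]. k = 2.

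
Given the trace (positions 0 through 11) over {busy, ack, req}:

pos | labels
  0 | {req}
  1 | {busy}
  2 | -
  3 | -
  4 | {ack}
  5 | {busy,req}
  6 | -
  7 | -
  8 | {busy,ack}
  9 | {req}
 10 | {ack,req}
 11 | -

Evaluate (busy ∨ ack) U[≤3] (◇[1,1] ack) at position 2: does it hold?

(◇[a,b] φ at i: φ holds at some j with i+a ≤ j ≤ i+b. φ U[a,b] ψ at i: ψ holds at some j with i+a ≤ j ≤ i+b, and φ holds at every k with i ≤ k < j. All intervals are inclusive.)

Need some j in [2,5] with ◇[1,1] ack, and (busy ∨ ack) at every k in [2,j-1].
  j=2: ◇[1,1] ack — fails (none in [3,3]).
  j=3: ◇[1,1] ack holds, but (busy ∨ ack) fails at k=2 → not this j.
  j=4: ◇[1,1] ack — fails (none in [5,5]).
  j=5: ◇[1,1] ack — fails (none in [6,6]).
No j in the window works → until fails.

Does not hold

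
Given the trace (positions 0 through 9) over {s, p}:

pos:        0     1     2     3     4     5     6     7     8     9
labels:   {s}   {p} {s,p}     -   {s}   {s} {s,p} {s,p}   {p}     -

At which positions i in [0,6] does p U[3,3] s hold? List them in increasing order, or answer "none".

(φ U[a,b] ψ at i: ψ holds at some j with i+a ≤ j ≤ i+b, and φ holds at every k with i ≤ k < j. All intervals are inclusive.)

none

Evaluate at each i in [0,6]:
  i=0: ✗ (no rhs in [3,3])
  i=1: ✗ (lhs fails at k=3 before rhs at j=4)
  i=2: ✗ (lhs fails at k=3 before rhs at j=5)
  i=3: ✗ (lhs fails at k=3 before rhs at j=6)
  i=4: ✗ (lhs fails at k=4 before rhs at j=7)
  i=5: ✗ (no rhs in [8,8])
  i=6: ✗ (no rhs in [9,9])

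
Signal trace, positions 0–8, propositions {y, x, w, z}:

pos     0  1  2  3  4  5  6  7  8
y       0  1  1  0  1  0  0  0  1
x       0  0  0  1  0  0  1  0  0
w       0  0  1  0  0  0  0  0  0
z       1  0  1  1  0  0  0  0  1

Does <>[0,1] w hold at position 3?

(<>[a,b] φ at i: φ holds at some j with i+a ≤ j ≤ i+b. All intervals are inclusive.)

False

Check w at each j in [3,4]:
  j=3: false
  j=4: false
No position in the window satisfies it → formula fails.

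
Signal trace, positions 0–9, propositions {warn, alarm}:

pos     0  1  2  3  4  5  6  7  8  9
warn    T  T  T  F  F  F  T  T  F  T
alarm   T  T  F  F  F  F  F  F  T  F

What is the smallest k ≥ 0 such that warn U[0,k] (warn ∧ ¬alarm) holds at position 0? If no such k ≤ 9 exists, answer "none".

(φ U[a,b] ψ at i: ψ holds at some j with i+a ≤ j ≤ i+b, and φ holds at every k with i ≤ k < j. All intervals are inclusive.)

Need earliest j ≥ 0 with (warn ∧ ¬alarm), and warn at every k in [0,j-1].
  j=0: rhs fails.
  j=1: rhs fails.
  j=2: rhs holds; lhs holds on [0,1]. k = 2.

2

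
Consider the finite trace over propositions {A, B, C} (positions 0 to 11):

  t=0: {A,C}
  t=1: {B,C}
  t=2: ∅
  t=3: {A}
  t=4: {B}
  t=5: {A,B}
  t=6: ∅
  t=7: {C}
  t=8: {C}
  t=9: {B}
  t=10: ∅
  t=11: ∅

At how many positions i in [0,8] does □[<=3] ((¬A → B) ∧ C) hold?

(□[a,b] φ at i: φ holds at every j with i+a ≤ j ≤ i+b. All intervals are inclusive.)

Evaluate at each i in [0,8]:
  i=0: ✗ (fails at j=2)
  i=1: ✗ (fails at j=2)
  i=2: ✗ (fails at j=2)
  i=3: ✗ (fails at j=3)
  i=4: ✗ (fails at j=4)
  i=5: ✗ (fails at j=5)
  i=6: ✗ (fails at j=6)
  i=7: ✗ (fails at j=7)
  i=8: ✗ (fails at j=8)
Positions where it holds: {} → 0.

0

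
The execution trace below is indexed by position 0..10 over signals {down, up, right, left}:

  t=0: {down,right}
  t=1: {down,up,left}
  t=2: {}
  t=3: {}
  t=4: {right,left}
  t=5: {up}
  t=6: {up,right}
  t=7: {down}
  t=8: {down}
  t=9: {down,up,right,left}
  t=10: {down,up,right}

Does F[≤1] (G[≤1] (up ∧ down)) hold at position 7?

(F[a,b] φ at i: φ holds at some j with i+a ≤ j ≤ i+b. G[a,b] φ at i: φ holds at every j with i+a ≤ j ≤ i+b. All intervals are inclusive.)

Check G[≤1] (up ∧ down) at each j in [7,8]:
  j=7: fails at 7
  j=8: fails at 8
No position in the window satisfies it → formula fails.

No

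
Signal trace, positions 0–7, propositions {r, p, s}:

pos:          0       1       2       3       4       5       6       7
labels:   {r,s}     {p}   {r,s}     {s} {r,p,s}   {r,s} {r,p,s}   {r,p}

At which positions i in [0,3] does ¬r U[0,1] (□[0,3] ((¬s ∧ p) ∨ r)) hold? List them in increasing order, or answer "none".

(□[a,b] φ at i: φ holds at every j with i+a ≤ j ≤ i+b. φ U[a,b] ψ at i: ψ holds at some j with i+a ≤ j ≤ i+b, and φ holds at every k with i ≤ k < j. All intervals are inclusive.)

3

Evaluate at each i in [0,3]:
  i=0: ✗ (no rhs in [0,1])
  i=1: ✗ (no rhs in [1,2])
  i=2: ✗ (no rhs in [2,3])
  i=3: ✓ (rhs at j=4; lhs holds on [3,3])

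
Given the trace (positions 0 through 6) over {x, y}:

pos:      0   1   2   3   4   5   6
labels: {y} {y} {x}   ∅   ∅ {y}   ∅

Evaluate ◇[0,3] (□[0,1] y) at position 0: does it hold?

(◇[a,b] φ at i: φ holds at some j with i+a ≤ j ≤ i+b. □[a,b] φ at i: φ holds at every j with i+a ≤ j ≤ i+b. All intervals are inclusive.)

True

Check □[0,1] y at each j in [0,3]:
  j=0: holds on [0,1]
  j=1: fails at 2
  j=2: fails at 2
  j=3: fails at 3
Found at j=0 → formula holds.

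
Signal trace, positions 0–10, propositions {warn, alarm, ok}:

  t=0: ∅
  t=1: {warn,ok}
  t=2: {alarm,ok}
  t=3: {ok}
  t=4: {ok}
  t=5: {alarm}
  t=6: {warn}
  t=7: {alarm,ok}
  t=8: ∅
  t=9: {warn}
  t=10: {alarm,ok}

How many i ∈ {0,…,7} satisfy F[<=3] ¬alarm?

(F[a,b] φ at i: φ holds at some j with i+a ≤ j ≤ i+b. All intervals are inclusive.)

Evaluate at each i in [0,7]:
  i=0: ✓ (witness j=0)
  i=1: ✓ (witness j=1)
  i=2: ✓ (witness j=3)
  i=3: ✓ (witness j=3)
  i=4: ✓ (witness j=4)
  i=5: ✓ (witness j=6)
  i=6: ✓ (witness j=6)
  i=7: ✓ (witness j=8)
Positions where it holds: {0, 1, 2, 3, 4, 5, 6, 7} → 8.

8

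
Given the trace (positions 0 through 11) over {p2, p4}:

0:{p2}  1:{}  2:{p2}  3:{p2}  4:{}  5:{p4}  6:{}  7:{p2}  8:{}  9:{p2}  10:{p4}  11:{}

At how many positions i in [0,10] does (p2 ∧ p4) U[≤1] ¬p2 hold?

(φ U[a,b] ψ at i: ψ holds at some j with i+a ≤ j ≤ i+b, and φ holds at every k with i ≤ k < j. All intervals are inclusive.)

6

Evaluate at each i in [0,10]:
  i=0: ✗ (lhs fails at k=0 before rhs at j=1)
  i=1: ✓ (rhs at j=1)
  i=2: ✗ (no rhs in [2,3])
  i=3: ✗ (lhs fails at k=3 before rhs at j=4)
  i=4: ✓ (rhs at j=4)
  i=5: ✓ (rhs at j=5)
  i=6: ✓ (rhs at j=6)
  i=7: ✗ (lhs fails at k=7 before rhs at j=8)
  i=8: ✓ (rhs at j=8)
  i=9: ✗ (lhs fails at k=9 before rhs at j=10)
  i=10: ✓ (rhs at j=10)
Positions where it holds: {1, 4, 5, 6, 8, 10} → 6.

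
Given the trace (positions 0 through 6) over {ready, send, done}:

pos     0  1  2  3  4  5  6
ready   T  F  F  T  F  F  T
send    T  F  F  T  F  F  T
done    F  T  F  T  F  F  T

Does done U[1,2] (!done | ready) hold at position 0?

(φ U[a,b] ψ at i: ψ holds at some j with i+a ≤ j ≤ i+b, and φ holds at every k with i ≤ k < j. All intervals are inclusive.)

No

Need some j in [1,2] with (!done | ready), and done at every k in [0,j-1].
  j=1: (!done | ready) false.
  j=2: (!done | ready) holds, but done fails at k=0 → not this j.
No j in the window works → until fails.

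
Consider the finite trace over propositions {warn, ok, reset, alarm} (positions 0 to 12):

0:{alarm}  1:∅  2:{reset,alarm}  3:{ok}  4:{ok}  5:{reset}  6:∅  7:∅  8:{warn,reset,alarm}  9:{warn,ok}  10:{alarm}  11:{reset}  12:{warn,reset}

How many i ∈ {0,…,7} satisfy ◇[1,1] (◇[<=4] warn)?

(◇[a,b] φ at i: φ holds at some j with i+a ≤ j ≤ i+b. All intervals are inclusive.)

Evaluate at each i in [0,7]:
  i=0: ✗ (none in [1,1])
  i=1: ✗ (none in [2,2])
  i=2: ✗ (none in [3,3])
  i=3: ✓ (witness j=4)
  i=4: ✓ (witness j=5)
  i=5: ✓ (witness j=6)
  i=6: ✓ (witness j=7)
  i=7: ✓ (witness j=8)
Positions where it holds: {3, 4, 5, 6, 7} → 5.

5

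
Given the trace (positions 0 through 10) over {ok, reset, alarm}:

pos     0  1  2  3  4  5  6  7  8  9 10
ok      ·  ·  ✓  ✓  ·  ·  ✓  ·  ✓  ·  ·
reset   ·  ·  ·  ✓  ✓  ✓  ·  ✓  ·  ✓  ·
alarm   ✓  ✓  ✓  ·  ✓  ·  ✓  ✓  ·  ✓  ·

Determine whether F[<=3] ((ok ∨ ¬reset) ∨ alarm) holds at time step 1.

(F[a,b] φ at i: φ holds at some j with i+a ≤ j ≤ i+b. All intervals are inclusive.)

Check ((ok ∨ ¬reset) ∨ alarm) at each j in [1,4]:
  j=1: true
  j=2: true
  j=3: true
  j=4: true
Found at j=1 → formula holds.

True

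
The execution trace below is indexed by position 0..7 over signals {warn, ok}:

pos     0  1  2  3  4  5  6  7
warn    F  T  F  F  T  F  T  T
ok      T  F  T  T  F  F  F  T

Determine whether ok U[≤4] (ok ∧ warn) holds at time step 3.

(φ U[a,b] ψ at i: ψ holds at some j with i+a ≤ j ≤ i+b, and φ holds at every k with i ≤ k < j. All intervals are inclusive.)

Need some j in [3,7] with (ok ∧ warn), and ok at every k in [3,j-1].
  j=3: (ok ∧ warn) false.
  j=4: (ok ∧ warn) false.
  j=5: (ok ∧ warn) false.
  j=6: (ok ∧ warn) false.
  j=7: (ok ∧ warn) holds, but ok fails at k=4 → not this j.
No j in the window works → until fails.

Does not hold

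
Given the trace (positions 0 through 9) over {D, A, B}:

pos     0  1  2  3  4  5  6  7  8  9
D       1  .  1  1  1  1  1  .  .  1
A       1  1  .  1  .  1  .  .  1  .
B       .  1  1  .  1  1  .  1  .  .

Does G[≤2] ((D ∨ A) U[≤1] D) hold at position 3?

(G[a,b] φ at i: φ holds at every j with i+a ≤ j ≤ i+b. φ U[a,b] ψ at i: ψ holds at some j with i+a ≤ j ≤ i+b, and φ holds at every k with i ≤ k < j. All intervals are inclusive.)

True

Check ((D ∨ A) U[≤1] D) at every j in [3,5]:
  j=3: holds
  j=4: holds
  j=5: holds
All positions satisfy it → formula holds.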